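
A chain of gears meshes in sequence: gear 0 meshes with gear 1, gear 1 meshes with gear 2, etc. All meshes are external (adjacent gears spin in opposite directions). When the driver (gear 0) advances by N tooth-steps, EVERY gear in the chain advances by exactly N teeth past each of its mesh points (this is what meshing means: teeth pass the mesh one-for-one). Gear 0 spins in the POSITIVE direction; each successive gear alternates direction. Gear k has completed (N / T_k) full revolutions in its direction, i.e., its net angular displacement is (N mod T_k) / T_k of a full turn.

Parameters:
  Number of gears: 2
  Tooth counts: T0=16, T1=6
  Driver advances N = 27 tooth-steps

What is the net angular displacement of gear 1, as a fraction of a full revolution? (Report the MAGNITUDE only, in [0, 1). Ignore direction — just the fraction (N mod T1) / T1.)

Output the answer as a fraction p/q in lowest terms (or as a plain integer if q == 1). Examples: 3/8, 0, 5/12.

Answer: 1/2

Derivation:
Chain of 2 gears, tooth counts: [16, 6]
  gear 0: T0=16, direction=positive, advance = 27 mod 16 = 11 teeth = 11/16 turn
  gear 1: T1=6, direction=negative, advance = 27 mod 6 = 3 teeth = 3/6 turn
Gear 1: 27 mod 6 = 3
Fraction = 3 / 6 = 1/2 (gcd(3,6)=3) = 1/2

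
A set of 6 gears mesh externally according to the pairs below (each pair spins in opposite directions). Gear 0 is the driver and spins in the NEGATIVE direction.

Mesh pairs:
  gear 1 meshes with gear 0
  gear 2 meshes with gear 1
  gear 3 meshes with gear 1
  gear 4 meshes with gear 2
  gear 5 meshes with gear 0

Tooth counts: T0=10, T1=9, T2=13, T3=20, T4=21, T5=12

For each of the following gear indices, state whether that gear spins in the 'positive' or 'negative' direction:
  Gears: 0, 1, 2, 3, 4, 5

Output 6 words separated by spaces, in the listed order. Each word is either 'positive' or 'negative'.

Gear 0 (driver): negative (depth 0)
  gear 1: meshes with gear 0 -> depth 1 -> positive (opposite of gear 0)
  gear 2: meshes with gear 1 -> depth 2 -> negative (opposite of gear 1)
  gear 3: meshes with gear 1 -> depth 2 -> negative (opposite of gear 1)
  gear 4: meshes with gear 2 -> depth 3 -> positive (opposite of gear 2)
  gear 5: meshes with gear 0 -> depth 1 -> positive (opposite of gear 0)
Queried indices 0, 1, 2, 3, 4, 5 -> negative, positive, negative, negative, positive, positive

Answer: negative positive negative negative positive positive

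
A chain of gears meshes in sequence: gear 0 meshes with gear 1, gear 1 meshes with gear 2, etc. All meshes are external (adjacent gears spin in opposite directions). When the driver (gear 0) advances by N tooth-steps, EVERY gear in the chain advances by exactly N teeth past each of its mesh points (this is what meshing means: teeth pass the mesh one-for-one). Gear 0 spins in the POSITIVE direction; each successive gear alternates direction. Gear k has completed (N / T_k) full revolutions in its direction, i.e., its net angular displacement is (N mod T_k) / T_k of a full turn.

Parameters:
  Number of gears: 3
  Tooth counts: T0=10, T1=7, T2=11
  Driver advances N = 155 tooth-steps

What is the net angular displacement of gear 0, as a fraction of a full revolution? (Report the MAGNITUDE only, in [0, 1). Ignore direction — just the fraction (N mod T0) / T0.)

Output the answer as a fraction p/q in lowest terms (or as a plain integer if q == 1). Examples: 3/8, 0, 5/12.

Chain of 3 gears, tooth counts: [10, 7, 11]
  gear 0: T0=10, direction=positive, advance = 155 mod 10 = 5 teeth = 5/10 turn
  gear 1: T1=7, direction=negative, advance = 155 mod 7 = 1 teeth = 1/7 turn
  gear 2: T2=11, direction=positive, advance = 155 mod 11 = 1 teeth = 1/11 turn
Gear 0: 155 mod 10 = 5
Fraction = 5 / 10 = 1/2 (gcd(5,10)=5) = 1/2

Answer: 1/2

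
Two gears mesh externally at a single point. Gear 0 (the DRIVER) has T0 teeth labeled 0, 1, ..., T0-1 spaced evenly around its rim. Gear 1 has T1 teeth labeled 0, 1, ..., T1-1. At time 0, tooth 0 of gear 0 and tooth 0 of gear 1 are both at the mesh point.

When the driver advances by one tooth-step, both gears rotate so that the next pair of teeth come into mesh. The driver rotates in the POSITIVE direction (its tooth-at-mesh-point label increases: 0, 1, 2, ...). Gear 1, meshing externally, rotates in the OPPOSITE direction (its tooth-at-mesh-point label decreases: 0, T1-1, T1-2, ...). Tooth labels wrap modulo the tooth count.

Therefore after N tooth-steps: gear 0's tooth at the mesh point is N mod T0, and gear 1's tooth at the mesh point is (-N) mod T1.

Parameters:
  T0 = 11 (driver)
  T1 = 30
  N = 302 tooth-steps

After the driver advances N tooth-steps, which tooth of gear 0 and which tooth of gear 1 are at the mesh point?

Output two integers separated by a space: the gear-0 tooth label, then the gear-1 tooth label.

Gear 0 (driver, T0=11): tooth at mesh = N mod T0
  302 = 27 * 11 + 5, so 302 mod 11 = 5
  gear 0 tooth = 5
Gear 1 (driven, T1=30): tooth at mesh = (-N) mod T1
  302 = 10 * 30 + 2, so 302 mod 30 = 2
  (-302) mod 30 = (-2) mod 30 = 30 - 2 = 28
Mesh after 302 steps: gear-0 tooth 5 meets gear-1 tooth 28

Answer: 5 28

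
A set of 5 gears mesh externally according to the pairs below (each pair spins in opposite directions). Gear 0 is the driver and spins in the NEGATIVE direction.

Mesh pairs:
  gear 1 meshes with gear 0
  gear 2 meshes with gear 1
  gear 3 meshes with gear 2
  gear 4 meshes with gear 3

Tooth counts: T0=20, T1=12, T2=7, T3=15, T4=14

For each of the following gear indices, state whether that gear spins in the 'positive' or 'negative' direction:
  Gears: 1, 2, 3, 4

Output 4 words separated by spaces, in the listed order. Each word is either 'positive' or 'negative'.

Answer: positive negative positive negative

Derivation:
Gear 0 (driver): negative (depth 0)
  gear 1: meshes with gear 0 -> depth 1 -> positive (opposite of gear 0)
  gear 2: meshes with gear 1 -> depth 2 -> negative (opposite of gear 1)
  gear 3: meshes with gear 2 -> depth 3 -> positive (opposite of gear 2)
  gear 4: meshes with gear 3 -> depth 4 -> negative (opposite of gear 3)
Queried indices 1, 2, 3, 4 -> positive, negative, positive, negative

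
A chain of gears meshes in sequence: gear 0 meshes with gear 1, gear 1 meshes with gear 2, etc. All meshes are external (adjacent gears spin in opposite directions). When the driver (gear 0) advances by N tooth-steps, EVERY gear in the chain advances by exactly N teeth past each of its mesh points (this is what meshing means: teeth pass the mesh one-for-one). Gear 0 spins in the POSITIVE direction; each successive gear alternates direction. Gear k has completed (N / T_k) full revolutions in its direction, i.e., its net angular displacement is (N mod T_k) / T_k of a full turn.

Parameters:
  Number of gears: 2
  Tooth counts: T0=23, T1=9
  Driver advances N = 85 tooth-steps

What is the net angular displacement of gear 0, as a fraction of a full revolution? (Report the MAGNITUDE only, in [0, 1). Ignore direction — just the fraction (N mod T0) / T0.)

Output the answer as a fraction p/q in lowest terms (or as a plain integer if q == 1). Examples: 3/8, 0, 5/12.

Answer: 16/23

Derivation:
Chain of 2 gears, tooth counts: [23, 9]
  gear 0: T0=23, direction=positive, advance = 85 mod 23 = 16 teeth = 16/23 turn
  gear 1: T1=9, direction=negative, advance = 85 mod 9 = 4 teeth = 4/9 turn
Gear 0: 85 mod 23 = 16
Fraction = 16 / 23 = 16/23 (gcd(16,23)=1) = 16/23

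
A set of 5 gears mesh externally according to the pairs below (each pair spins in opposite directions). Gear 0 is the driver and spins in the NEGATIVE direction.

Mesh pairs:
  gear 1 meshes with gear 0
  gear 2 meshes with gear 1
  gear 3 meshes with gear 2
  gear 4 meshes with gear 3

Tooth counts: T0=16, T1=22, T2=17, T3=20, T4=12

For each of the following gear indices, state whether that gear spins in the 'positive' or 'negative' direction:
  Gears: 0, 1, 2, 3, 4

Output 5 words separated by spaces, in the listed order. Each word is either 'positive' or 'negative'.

Gear 0 (driver): negative (depth 0)
  gear 1: meshes with gear 0 -> depth 1 -> positive (opposite of gear 0)
  gear 2: meshes with gear 1 -> depth 2 -> negative (opposite of gear 1)
  gear 3: meshes with gear 2 -> depth 3 -> positive (opposite of gear 2)
  gear 4: meshes with gear 3 -> depth 4 -> negative (opposite of gear 3)
Queried indices 0, 1, 2, 3, 4 -> negative, positive, negative, positive, negative

Answer: negative positive negative positive negative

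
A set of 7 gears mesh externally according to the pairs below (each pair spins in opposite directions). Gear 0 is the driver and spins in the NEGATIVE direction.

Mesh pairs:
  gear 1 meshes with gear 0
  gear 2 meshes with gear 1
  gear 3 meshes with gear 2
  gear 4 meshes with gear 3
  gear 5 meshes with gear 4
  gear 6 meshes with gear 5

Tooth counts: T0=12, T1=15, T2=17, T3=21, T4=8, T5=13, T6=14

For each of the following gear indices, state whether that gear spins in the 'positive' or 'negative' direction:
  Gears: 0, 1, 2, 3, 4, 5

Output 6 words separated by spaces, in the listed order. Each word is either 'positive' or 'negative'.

Answer: negative positive negative positive negative positive

Derivation:
Gear 0 (driver): negative (depth 0)
  gear 1: meshes with gear 0 -> depth 1 -> positive (opposite of gear 0)
  gear 2: meshes with gear 1 -> depth 2 -> negative (opposite of gear 1)
  gear 3: meshes with gear 2 -> depth 3 -> positive (opposite of gear 2)
  gear 4: meshes with gear 3 -> depth 4 -> negative (opposite of gear 3)
  gear 5: meshes with gear 4 -> depth 5 -> positive (opposite of gear 4)
  gear 6: meshes with gear 5 -> depth 6 -> negative (opposite of gear 5)
Queried indices 0, 1, 2, 3, 4, 5 -> negative, positive, negative, positive, negative, positive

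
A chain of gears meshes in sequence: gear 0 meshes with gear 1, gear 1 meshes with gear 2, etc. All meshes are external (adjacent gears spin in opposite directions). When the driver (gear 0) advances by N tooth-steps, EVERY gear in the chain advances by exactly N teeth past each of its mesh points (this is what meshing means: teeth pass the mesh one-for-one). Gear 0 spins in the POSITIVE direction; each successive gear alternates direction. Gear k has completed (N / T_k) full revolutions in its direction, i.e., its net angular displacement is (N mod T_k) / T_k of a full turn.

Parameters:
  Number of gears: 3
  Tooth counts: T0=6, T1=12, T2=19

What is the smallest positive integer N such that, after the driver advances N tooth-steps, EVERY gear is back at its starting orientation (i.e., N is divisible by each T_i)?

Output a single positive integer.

Gear k returns to start when N is a multiple of T_k.
All gears at start simultaneously when N is a common multiple of [6, 12, 19]; the smallest such N is lcm(6, 12, 19).
Start: lcm = T0 = 6
Fold in T1=12: gcd(6, 12) = 6; lcm(6, 12) = 6 * 12 / 6 = 72 / 6 = 12
Fold in T2=19: gcd(12, 19) = 1; lcm(12, 19) = 12 * 19 / 1 = 228 / 1 = 228
Full cycle length = 228

Answer: 228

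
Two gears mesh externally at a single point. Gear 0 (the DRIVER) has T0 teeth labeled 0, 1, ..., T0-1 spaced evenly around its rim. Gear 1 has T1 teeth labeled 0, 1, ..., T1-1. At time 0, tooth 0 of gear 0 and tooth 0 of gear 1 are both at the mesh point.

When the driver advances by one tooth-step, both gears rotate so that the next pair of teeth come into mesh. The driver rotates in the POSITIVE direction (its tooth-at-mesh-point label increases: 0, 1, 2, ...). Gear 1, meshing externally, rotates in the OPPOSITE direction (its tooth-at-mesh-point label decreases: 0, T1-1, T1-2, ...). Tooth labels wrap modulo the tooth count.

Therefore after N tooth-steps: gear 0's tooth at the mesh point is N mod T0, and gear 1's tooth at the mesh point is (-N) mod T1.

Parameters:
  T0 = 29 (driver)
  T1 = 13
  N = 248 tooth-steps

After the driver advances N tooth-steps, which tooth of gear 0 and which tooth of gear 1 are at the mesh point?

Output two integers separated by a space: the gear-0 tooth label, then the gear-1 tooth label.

Answer: 16 12

Derivation:
Gear 0 (driver, T0=29): tooth at mesh = N mod T0
  248 = 8 * 29 + 16, so 248 mod 29 = 16
  gear 0 tooth = 16
Gear 1 (driven, T1=13): tooth at mesh = (-N) mod T1
  248 = 19 * 13 + 1, so 248 mod 13 = 1
  (-248) mod 13 = (-1) mod 13 = 13 - 1 = 12
Mesh after 248 steps: gear-0 tooth 16 meets gear-1 tooth 12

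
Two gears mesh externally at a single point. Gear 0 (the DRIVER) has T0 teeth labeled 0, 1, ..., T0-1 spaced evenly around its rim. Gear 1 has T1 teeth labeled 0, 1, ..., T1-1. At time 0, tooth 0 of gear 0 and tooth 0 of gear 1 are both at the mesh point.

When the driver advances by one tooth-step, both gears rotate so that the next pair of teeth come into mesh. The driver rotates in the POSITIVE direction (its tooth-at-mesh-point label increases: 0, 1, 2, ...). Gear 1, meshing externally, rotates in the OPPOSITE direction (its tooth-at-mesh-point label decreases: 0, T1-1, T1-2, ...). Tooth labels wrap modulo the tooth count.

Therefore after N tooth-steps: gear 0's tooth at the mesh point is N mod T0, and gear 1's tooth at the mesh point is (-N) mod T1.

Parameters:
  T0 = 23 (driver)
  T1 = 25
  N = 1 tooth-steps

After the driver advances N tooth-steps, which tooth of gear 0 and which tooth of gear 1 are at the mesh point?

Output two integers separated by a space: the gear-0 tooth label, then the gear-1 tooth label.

Answer: 1 24

Derivation:
Gear 0 (driver, T0=23): tooth at mesh = N mod T0
  1 = 0 * 23 + 1, so 1 mod 23 = 1
  gear 0 tooth = 1
Gear 1 (driven, T1=25): tooth at mesh = (-N) mod T1
  1 = 0 * 25 + 1, so 1 mod 25 = 1
  (-1) mod 25 = (-1) mod 25 = 25 - 1 = 24
Mesh after 1 steps: gear-0 tooth 1 meets gear-1 tooth 24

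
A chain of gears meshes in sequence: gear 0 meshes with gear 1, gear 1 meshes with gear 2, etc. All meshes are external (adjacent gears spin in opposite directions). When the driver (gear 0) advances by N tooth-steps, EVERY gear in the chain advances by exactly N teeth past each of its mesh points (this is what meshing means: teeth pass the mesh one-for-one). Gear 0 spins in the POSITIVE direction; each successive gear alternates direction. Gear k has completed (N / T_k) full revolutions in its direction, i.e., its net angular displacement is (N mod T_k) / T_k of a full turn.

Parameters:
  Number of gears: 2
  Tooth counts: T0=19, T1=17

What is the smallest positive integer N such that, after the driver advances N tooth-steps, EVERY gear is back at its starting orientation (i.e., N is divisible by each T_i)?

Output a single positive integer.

Answer: 323

Derivation:
Gear k returns to start when N is a multiple of T_k.
All gears at start simultaneously when N is a common multiple of [19, 17]; the smallest such N is lcm(19, 17).
Start: lcm = T0 = 19
Fold in T1=17: gcd(19, 17) = 1; lcm(19, 17) = 19 * 17 / 1 = 323 / 1 = 323
Full cycle length = 323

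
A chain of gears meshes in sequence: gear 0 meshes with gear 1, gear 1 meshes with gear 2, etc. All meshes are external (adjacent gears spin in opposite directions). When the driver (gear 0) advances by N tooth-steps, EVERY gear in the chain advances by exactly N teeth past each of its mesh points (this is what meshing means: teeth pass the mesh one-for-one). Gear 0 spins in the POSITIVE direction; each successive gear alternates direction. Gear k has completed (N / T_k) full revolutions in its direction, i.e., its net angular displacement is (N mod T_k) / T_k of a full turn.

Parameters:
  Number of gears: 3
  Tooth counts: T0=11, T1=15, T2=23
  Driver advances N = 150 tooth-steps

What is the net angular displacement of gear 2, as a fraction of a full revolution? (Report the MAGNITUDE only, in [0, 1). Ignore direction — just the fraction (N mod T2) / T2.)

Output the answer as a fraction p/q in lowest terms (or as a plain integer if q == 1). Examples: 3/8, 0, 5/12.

Chain of 3 gears, tooth counts: [11, 15, 23]
  gear 0: T0=11, direction=positive, advance = 150 mod 11 = 7 teeth = 7/11 turn
  gear 1: T1=15, direction=negative, advance = 150 mod 15 = 0 teeth = 0/15 turn
  gear 2: T2=23, direction=positive, advance = 150 mod 23 = 12 teeth = 12/23 turn
Gear 2: 150 mod 23 = 12
Fraction = 12 / 23 = 12/23 (gcd(12,23)=1) = 12/23

Answer: 12/23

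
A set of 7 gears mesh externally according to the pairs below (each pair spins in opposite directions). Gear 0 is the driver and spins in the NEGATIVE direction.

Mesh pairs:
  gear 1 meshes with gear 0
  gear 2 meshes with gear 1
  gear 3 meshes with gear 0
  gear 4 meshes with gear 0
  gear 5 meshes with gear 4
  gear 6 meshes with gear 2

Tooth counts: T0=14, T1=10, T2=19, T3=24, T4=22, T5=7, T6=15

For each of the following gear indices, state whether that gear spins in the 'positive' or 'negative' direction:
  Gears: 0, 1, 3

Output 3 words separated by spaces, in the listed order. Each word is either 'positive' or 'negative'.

Gear 0 (driver): negative (depth 0)
  gear 1: meshes with gear 0 -> depth 1 -> positive (opposite of gear 0)
  gear 2: meshes with gear 1 -> depth 2 -> negative (opposite of gear 1)
  gear 3: meshes with gear 0 -> depth 1 -> positive (opposite of gear 0)
  gear 4: meshes with gear 0 -> depth 1 -> positive (opposite of gear 0)
  gear 5: meshes with gear 4 -> depth 2 -> negative (opposite of gear 4)
  gear 6: meshes with gear 2 -> depth 3 -> positive (opposite of gear 2)
Queried indices 0, 1, 3 -> negative, positive, positive

Answer: negative positive positive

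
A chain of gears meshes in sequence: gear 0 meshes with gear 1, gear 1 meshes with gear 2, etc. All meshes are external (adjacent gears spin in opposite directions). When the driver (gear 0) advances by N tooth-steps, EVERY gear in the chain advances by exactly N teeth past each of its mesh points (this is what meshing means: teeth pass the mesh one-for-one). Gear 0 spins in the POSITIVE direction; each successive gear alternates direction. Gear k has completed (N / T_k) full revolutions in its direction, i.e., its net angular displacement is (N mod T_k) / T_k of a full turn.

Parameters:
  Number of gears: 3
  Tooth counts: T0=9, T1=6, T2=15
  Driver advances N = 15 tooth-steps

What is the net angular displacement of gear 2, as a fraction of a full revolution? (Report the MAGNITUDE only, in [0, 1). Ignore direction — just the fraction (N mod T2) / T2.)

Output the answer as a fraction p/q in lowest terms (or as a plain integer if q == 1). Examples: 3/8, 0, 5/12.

Answer: 0

Derivation:
Chain of 3 gears, tooth counts: [9, 6, 15]
  gear 0: T0=9, direction=positive, advance = 15 mod 9 = 6 teeth = 6/9 turn
  gear 1: T1=6, direction=negative, advance = 15 mod 6 = 3 teeth = 3/6 turn
  gear 2: T2=15, direction=positive, advance = 15 mod 15 = 0 teeth = 0/15 turn
Gear 2: 15 mod 15 = 0
Fraction = 0 / 15 = 0/1 (gcd(0,15)=15) = 0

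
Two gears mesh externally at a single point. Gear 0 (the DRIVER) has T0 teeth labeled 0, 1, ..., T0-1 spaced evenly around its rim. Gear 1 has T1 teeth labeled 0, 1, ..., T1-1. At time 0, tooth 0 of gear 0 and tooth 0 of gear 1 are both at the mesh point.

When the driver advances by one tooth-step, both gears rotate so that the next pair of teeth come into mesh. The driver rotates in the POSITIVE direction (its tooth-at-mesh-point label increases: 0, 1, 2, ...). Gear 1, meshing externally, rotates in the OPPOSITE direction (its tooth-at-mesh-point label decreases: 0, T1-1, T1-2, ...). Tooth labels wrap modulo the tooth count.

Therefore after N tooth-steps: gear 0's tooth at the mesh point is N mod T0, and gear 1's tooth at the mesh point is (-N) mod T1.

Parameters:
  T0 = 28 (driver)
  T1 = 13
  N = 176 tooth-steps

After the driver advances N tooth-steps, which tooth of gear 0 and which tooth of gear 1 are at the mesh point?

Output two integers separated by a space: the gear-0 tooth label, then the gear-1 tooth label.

Gear 0 (driver, T0=28): tooth at mesh = N mod T0
  176 = 6 * 28 + 8, so 176 mod 28 = 8
  gear 0 tooth = 8
Gear 1 (driven, T1=13): tooth at mesh = (-N) mod T1
  176 = 13 * 13 + 7, so 176 mod 13 = 7
  (-176) mod 13 = (-7) mod 13 = 13 - 7 = 6
Mesh after 176 steps: gear-0 tooth 8 meets gear-1 tooth 6

Answer: 8 6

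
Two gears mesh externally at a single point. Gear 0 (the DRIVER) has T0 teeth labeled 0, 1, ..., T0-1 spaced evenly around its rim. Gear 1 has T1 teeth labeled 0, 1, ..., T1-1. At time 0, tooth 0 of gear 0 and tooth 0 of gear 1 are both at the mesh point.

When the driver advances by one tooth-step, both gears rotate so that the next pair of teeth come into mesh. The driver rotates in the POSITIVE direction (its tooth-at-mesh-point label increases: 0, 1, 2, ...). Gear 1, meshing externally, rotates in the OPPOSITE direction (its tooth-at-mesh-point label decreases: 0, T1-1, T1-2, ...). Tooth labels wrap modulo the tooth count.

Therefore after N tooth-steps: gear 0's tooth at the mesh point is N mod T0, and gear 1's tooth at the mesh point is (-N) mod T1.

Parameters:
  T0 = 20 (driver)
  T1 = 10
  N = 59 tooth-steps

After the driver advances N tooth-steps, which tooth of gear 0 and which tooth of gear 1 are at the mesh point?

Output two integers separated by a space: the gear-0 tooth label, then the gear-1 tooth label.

Answer: 19 1

Derivation:
Gear 0 (driver, T0=20): tooth at mesh = N mod T0
  59 = 2 * 20 + 19, so 59 mod 20 = 19
  gear 0 tooth = 19
Gear 1 (driven, T1=10): tooth at mesh = (-N) mod T1
  59 = 5 * 10 + 9, so 59 mod 10 = 9
  (-59) mod 10 = (-9) mod 10 = 10 - 9 = 1
Mesh after 59 steps: gear-0 tooth 19 meets gear-1 tooth 1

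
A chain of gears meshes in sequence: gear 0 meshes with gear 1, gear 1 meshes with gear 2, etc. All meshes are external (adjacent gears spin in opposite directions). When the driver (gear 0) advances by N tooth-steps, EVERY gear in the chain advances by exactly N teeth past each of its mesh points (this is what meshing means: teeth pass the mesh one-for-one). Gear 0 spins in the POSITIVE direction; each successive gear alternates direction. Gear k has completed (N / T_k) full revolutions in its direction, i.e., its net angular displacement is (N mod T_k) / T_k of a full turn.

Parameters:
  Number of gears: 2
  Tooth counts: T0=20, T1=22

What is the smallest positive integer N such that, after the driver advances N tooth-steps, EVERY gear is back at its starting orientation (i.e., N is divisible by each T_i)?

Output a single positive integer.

Answer: 220

Derivation:
Gear k returns to start when N is a multiple of T_k.
All gears at start simultaneously when N is a common multiple of [20, 22]; the smallest such N is lcm(20, 22).
Start: lcm = T0 = 20
Fold in T1=22: gcd(20, 22) = 2; lcm(20, 22) = 20 * 22 / 2 = 440 / 2 = 220
Full cycle length = 220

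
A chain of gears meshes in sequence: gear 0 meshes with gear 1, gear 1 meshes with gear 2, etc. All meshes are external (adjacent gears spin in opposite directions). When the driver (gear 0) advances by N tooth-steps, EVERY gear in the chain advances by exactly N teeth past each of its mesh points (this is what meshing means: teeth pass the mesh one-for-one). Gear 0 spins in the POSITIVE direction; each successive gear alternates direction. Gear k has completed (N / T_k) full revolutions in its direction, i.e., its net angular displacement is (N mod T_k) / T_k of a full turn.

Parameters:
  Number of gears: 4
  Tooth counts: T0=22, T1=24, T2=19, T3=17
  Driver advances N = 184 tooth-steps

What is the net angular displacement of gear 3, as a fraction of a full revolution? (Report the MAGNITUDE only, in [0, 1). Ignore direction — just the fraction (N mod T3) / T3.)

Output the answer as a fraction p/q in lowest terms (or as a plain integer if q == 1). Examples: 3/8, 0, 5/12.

Answer: 14/17

Derivation:
Chain of 4 gears, tooth counts: [22, 24, 19, 17]
  gear 0: T0=22, direction=positive, advance = 184 mod 22 = 8 teeth = 8/22 turn
  gear 1: T1=24, direction=negative, advance = 184 mod 24 = 16 teeth = 16/24 turn
  gear 2: T2=19, direction=positive, advance = 184 mod 19 = 13 teeth = 13/19 turn
  gear 3: T3=17, direction=negative, advance = 184 mod 17 = 14 teeth = 14/17 turn
Gear 3: 184 mod 17 = 14
Fraction = 14 / 17 = 14/17 (gcd(14,17)=1) = 14/17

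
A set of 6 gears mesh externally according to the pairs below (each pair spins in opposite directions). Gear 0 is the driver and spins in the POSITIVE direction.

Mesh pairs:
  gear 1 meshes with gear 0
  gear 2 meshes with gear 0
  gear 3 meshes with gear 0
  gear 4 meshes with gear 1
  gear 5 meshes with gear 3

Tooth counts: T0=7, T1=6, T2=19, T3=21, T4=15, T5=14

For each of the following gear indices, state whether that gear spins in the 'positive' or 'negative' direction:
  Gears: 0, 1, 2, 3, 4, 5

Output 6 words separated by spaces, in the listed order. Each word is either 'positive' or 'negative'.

Answer: positive negative negative negative positive positive

Derivation:
Gear 0 (driver): positive (depth 0)
  gear 1: meshes with gear 0 -> depth 1 -> negative (opposite of gear 0)
  gear 2: meshes with gear 0 -> depth 1 -> negative (opposite of gear 0)
  gear 3: meshes with gear 0 -> depth 1 -> negative (opposite of gear 0)
  gear 4: meshes with gear 1 -> depth 2 -> positive (opposite of gear 1)
  gear 5: meshes with gear 3 -> depth 2 -> positive (opposite of gear 3)
Queried indices 0, 1, 2, 3, 4, 5 -> positive, negative, negative, negative, positive, positive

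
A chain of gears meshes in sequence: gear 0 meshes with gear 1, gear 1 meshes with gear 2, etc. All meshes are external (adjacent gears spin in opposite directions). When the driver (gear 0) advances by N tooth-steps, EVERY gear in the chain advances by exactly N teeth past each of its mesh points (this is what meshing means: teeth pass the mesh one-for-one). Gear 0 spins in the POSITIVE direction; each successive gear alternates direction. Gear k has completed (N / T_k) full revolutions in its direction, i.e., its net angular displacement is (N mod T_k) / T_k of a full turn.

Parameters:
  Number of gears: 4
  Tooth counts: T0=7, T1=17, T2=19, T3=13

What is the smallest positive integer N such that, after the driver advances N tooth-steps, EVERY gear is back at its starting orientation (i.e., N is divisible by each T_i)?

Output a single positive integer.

Answer: 29393

Derivation:
Gear k returns to start when N is a multiple of T_k.
All gears at start simultaneously when N is a common multiple of [7, 17, 19, 13]; the smallest such N is lcm(7, 17, 19, 13).
Start: lcm = T0 = 7
Fold in T1=17: gcd(7, 17) = 1; lcm(7, 17) = 7 * 17 / 1 = 119 / 1 = 119
Fold in T2=19: gcd(119, 19) = 1; lcm(119, 19) = 119 * 19 / 1 = 2261 / 1 = 2261
Fold in T3=13: gcd(2261, 13) = 1; lcm(2261, 13) = 2261 * 13 / 1 = 29393 / 1 = 29393
Full cycle length = 29393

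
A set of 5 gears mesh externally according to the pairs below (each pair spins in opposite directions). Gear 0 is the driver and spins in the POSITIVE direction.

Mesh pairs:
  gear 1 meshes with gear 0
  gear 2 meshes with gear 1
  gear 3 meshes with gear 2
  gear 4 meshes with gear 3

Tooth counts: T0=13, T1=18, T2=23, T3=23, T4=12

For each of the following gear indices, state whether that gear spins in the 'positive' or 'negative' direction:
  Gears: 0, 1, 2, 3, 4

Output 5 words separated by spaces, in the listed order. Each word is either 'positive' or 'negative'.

Answer: positive negative positive negative positive

Derivation:
Gear 0 (driver): positive (depth 0)
  gear 1: meshes with gear 0 -> depth 1 -> negative (opposite of gear 0)
  gear 2: meshes with gear 1 -> depth 2 -> positive (opposite of gear 1)
  gear 3: meshes with gear 2 -> depth 3 -> negative (opposite of gear 2)
  gear 4: meshes with gear 3 -> depth 4 -> positive (opposite of gear 3)
Queried indices 0, 1, 2, 3, 4 -> positive, negative, positive, negative, positive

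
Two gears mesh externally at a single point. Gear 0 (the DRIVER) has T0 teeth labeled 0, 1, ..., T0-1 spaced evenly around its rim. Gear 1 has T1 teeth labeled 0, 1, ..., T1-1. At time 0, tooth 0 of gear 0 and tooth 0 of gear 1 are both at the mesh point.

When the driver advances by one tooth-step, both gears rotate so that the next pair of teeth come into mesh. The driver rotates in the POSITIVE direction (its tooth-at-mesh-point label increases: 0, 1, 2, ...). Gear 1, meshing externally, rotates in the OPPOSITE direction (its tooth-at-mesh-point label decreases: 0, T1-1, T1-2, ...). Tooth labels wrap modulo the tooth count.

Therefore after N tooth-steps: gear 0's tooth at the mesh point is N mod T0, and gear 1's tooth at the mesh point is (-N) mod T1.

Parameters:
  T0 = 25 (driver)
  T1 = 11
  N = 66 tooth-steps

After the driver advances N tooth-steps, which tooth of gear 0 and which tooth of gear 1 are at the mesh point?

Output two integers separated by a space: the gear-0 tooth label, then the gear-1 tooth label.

Gear 0 (driver, T0=25): tooth at mesh = N mod T0
  66 = 2 * 25 + 16, so 66 mod 25 = 16
  gear 0 tooth = 16
Gear 1 (driven, T1=11): tooth at mesh = (-N) mod T1
  66 = 6 * 11 + 0, so 66 mod 11 = 0
  (-66) mod 11 = 0
Mesh after 66 steps: gear-0 tooth 16 meets gear-1 tooth 0

Answer: 16 0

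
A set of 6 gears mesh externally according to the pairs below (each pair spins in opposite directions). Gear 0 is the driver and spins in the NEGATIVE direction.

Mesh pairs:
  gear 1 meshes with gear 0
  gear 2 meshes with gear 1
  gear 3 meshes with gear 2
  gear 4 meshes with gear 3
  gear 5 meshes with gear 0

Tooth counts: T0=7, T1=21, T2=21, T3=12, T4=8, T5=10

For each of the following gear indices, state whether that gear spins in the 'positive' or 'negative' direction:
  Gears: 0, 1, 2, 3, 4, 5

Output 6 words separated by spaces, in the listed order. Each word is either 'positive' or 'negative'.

Answer: negative positive negative positive negative positive

Derivation:
Gear 0 (driver): negative (depth 0)
  gear 1: meshes with gear 0 -> depth 1 -> positive (opposite of gear 0)
  gear 2: meshes with gear 1 -> depth 2 -> negative (opposite of gear 1)
  gear 3: meshes with gear 2 -> depth 3 -> positive (opposite of gear 2)
  gear 4: meshes with gear 3 -> depth 4 -> negative (opposite of gear 3)
  gear 5: meshes with gear 0 -> depth 1 -> positive (opposite of gear 0)
Queried indices 0, 1, 2, 3, 4, 5 -> negative, positive, negative, positive, negative, positive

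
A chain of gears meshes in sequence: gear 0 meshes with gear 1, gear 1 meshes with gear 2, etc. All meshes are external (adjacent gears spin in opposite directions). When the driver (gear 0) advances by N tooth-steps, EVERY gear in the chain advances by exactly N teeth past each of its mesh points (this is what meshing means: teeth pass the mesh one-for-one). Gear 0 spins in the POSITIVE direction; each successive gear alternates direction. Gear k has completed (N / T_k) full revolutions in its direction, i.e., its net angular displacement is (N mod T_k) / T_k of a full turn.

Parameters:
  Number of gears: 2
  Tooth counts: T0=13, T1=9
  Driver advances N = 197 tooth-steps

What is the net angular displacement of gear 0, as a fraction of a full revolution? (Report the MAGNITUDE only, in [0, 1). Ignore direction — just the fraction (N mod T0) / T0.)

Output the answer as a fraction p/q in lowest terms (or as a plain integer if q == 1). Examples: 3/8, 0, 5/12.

Chain of 2 gears, tooth counts: [13, 9]
  gear 0: T0=13, direction=positive, advance = 197 mod 13 = 2 teeth = 2/13 turn
  gear 1: T1=9, direction=negative, advance = 197 mod 9 = 8 teeth = 8/9 turn
Gear 0: 197 mod 13 = 2
Fraction = 2 / 13 = 2/13 (gcd(2,13)=1) = 2/13

Answer: 2/13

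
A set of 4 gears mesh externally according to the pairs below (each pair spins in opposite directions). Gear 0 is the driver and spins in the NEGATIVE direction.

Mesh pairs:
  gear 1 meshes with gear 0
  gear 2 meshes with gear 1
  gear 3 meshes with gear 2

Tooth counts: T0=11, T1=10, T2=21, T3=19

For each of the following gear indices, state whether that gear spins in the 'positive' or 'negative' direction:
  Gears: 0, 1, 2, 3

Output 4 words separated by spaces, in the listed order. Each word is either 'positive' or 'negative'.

Gear 0 (driver): negative (depth 0)
  gear 1: meshes with gear 0 -> depth 1 -> positive (opposite of gear 0)
  gear 2: meshes with gear 1 -> depth 2 -> negative (opposite of gear 1)
  gear 3: meshes with gear 2 -> depth 3 -> positive (opposite of gear 2)
Queried indices 0, 1, 2, 3 -> negative, positive, negative, positive

Answer: negative positive negative positive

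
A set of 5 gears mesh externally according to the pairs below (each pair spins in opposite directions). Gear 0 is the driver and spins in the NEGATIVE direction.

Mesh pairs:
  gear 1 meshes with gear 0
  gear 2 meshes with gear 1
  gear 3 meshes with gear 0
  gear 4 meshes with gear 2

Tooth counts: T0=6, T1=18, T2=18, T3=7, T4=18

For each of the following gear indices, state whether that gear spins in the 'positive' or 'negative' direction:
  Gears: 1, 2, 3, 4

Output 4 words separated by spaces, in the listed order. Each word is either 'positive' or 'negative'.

Answer: positive negative positive positive

Derivation:
Gear 0 (driver): negative (depth 0)
  gear 1: meshes with gear 0 -> depth 1 -> positive (opposite of gear 0)
  gear 2: meshes with gear 1 -> depth 2 -> negative (opposite of gear 1)
  gear 3: meshes with gear 0 -> depth 1 -> positive (opposite of gear 0)
  gear 4: meshes with gear 2 -> depth 3 -> positive (opposite of gear 2)
Queried indices 1, 2, 3, 4 -> positive, negative, positive, positive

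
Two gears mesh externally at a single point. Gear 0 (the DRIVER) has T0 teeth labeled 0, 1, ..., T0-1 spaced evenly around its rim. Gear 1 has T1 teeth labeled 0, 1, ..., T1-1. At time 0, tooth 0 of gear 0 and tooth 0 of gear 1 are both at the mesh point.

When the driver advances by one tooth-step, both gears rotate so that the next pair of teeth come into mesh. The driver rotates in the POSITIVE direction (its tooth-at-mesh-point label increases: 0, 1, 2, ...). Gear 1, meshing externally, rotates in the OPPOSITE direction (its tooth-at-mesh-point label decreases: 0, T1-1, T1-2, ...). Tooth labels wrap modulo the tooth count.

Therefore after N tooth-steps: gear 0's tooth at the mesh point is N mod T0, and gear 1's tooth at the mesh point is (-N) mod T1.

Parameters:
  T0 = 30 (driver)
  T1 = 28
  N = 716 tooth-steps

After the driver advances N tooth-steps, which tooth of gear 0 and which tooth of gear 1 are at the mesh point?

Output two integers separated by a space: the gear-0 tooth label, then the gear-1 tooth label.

Answer: 26 12

Derivation:
Gear 0 (driver, T0=30): tooth at mesh = N mod T0
  716 = 23 * 30 + 26, so 716 mod 30 = 26
  gear 0 tooth = 26
Gear 1 (driven, T1=28): tooth at mesh = (-N) mod T1
  716 = 25 * 28 + 16, so 716 mod 28 = 16
  (-716) mod 28 = (-16) mod 28 = 28 - 16 = 12
Mesh after 716 steps: gear-0 tooth 26 meets gear-1 tooth 12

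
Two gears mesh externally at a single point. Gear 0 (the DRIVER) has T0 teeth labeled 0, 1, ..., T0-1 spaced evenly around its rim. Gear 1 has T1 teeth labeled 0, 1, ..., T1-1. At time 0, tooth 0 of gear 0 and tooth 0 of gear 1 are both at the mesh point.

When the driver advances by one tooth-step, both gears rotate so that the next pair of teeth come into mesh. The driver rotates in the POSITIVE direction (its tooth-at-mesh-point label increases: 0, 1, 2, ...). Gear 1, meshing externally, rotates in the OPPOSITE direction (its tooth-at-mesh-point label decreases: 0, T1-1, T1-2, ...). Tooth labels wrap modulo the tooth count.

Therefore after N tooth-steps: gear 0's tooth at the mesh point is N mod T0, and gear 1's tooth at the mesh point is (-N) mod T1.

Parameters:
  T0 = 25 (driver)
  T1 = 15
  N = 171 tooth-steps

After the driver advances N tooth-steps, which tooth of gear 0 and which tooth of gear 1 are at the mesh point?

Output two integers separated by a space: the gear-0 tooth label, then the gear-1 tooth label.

Answer: 21 9

Derivation:
Gear 0 (driver, T0=25): tooth at mesh = N mod T0
  171 = 6 * 25 + 21, so 171 mod 25 = 21
  gear 0 tooth = 21
Gear 1 (driven, T1=15): tooth at mesh = (-N) mod T1
  171 = 11 * 15 + 6, so 171 mod 15 = 6
  (-171) mod 15 = (-6) mod 15 = 15 - 6 = 9
Mesh after 171 steps: gear-0 tooth 21 meets gear-1 tooth 9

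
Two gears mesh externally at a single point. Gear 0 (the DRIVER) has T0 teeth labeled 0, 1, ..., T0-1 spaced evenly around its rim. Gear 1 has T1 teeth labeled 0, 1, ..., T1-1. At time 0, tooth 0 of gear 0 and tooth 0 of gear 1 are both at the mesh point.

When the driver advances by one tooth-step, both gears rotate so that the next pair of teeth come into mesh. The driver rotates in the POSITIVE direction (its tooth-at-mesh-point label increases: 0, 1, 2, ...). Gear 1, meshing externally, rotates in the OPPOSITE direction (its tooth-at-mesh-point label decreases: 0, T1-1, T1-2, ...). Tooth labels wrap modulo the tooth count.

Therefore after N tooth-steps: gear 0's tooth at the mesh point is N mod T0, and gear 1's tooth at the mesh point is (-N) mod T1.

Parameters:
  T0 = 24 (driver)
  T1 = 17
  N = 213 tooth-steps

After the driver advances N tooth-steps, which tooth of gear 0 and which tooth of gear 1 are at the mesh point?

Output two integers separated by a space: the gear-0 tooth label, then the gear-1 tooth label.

Answer: 21 8

Derivation:
Gear 0 (driver, T0=24): tooth at mesh = N mod T0
  213 = 8 * 24 + 21, so 213 mod 24 = 21
  gear 0 tooth = 21
Gear 1 (driven, T1=17): tooth at mesh = (-N) mod T1
  213 = 12 * 17 + 9, so 213 mod 17 = 9
  (-213) mod 17 = (-9) mod 17 = 17 - 9 = 8
Mesh after 213 steps: gear-0 tooth 21 meets gear-1 tooth 8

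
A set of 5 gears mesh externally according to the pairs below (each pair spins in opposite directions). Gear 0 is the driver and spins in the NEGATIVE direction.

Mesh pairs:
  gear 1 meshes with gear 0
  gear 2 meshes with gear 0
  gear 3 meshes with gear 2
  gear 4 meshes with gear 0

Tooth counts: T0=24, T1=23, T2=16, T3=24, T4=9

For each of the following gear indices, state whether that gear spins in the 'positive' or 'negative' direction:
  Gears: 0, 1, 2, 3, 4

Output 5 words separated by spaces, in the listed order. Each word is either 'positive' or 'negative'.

Gear 0 (driver): negative (depth 0)
  gear 1: meshes with gear 0 -> depth 1 -> positive (opposite of gear 0)
  gear 2: meshes with gear 0 -> depth 1 -> positive (opposite of gear 0)
  gear 3: meshes with gear 2 -> depth 2 -> negative (opposite of gear 2)
  gear 4: meshes with gear 0 -> depth 1 -> positive (opposite of gear 0)
Queried indices 0, 1, 2, 3, 4 -> negative, positive, positive, negative, positive

Answer: negative positive positive negative positive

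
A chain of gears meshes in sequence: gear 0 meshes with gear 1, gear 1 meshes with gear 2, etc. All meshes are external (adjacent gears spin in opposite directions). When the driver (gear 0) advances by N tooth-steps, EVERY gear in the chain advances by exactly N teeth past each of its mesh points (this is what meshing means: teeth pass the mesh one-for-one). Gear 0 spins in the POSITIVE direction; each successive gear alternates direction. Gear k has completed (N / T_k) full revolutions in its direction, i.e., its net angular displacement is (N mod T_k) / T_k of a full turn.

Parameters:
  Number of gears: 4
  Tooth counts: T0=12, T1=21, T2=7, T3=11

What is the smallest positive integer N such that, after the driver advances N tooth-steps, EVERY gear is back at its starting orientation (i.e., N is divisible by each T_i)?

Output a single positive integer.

Answer: 924

Derivation:
Gear k returns to start when N is a multiple of T_k.
All gears at start simultaneously when N is a common multiple of [12, 21, 7, 11]; the smallest such N is lcm(12, 21, 7, 11).
Start: lcm = T0 = 12
Fold in T1=21: gcd(12, 21) = 3; lcm(12, 21) = 12 * 21 / 3 = 252 / 3 = 84
Fold in T2=7: gcd(84, 7) = 7; lcm(84, 7) = 84 * 7 / 7 = 588 / 7 = 84
Fold in T3=11: gcd(84, 11) = 1; lcm(84, 11) = 84 * 11 / 1 = 924 / 1 = 924
Full cycle length = 924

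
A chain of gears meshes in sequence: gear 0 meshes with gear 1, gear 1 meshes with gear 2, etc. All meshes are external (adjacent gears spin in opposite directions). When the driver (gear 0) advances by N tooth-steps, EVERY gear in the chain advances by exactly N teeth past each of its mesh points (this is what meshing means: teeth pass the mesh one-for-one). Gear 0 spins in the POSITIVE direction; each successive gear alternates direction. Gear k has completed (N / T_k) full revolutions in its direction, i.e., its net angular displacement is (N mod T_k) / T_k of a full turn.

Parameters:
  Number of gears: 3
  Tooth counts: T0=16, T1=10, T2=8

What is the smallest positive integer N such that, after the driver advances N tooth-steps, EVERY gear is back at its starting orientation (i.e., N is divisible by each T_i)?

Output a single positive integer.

Answer: 80

Derivation:
Gear k returns to start when N is a multiple of T_k.
All gears at start simultaneously when N is a common multiple of [16, 10, 8]; the smallest such N is lcm(16, 10, 8).
Start: lcm = T0 = 16
Fold in T1=10: gcd(16, 10) = 2; lcm(16, 10) = 16 * 10 / 2 = 160 / 2 = 80
Fold in T2=8: gcd(80, 8) = 8; lcm(80, 8) = 80 * 8 / 8 = 640 / 8 = 80
Full cycle length = 80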